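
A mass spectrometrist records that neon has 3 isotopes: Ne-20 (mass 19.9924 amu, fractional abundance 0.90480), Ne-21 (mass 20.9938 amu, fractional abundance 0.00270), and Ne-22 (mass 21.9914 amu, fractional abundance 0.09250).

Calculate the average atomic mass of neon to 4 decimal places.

Ar = Σ fᵢ·mᵢ = 0.90480 × 19.9924 + 0.00270 × 20.9938 + 0.09250 × 21.9914
= 18.08912 + 0.05668 + 2.03420 = 20.18000 amu

20.1800 amu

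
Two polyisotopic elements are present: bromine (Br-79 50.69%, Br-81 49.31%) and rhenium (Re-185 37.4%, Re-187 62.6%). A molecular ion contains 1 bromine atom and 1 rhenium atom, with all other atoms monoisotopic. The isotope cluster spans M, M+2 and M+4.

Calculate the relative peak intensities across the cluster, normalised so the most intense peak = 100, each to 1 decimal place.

Bromine pattern (n=1): 0.5069 : 0.4931
Rhenium pattern (n=1): 0.3740 : 0.6260
Convolve the two distributions (both contribute in 2-u steps):
  M: 0.5069×0.3740 = 0.189581
  M+2: 0.5069×0.6260 + 0.4931×0.3740 = 0.501739
  M+4: 0.4931×0.6260 = 0.308681
Scale to base peak (0.501739) = 100: 37.8 : 100.0 : 61.5

37.8 : 100.0 : 61.5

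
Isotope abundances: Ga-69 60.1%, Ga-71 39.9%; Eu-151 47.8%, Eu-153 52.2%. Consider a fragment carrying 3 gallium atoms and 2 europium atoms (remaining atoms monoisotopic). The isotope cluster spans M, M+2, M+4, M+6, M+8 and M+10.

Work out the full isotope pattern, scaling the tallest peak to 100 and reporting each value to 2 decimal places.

14.57 : 60.83 : 100.00 : 80.93 : 32.28 : 5.08

Gallium pattern (n=3): 0.2170818 : 0.4323576 : 0.2870394 : 0.0635212
Europium pattern (n=2): 0.228484 : 0.499032 : 0.272484
Convolve the two distributions (both contribute in 2-u steps):
  M: 0.2170818×0.228484 = 0.049600
  M+2: 0.2170818×0.499032 + 0.4323576×0.228484 = 0.207118
  M+4: 0.2170818×0.272484 + 0.4323576×0.499032 + 0.2870394×0.228484 = 0.340496
  M+6: 0.4323576×0.272484 + 0.2870394×0.499032 + 0.0635212×0.228484 = 0.275566
  M+8: 0.2870394×0.272484 + 0.0635212×0.499032 = 0.109913
  M+10: 0.0635212×0.272484 = 0.017309
Scale to base peak (0.340496) = 100: 14.57 : 60.83 : 100.00 : 80.93 : 32.28 : 5.08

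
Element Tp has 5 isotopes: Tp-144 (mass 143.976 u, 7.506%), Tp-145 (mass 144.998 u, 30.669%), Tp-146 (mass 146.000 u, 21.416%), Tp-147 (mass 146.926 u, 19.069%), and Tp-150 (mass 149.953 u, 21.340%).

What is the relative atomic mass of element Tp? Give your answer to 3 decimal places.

146.561 u

The abundance-weighted mean is 0.07506 × 143.976 + 0.30669 × 144.998 + 0.21416 × 146.000 + 0.19069 × 146.926 + 0.21340 × 149.953
= 10.8068 + 44.4694 + 31.2674 + 28.0173 + 32.0000 = 146.5609 u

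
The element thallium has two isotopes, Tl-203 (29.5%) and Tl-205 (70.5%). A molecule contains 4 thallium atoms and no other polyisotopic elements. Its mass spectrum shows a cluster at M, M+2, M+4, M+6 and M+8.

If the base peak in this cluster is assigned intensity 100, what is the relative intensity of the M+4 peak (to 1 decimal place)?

Binomial terms of (0.295 + 0.705)^4: M 0.0076, M+2 0.0724, M+4 0.2595, M+6 0.4135, M+8 0.2470 → M+6 is the base peak.
P(M+6) = C(4,3) × 0.295^1 × 0.705^3 = 4 × 0.2950 × 0.35040263 = 0.413475 (base)
P(M+4) = C(4,2) × 0.295^2 × 0.705^2 = 6 × 0.087025 × 0.497025 = 0.259522
Relative intensity = 0.259522 / 0.413475 × 100 = 62.8

62.8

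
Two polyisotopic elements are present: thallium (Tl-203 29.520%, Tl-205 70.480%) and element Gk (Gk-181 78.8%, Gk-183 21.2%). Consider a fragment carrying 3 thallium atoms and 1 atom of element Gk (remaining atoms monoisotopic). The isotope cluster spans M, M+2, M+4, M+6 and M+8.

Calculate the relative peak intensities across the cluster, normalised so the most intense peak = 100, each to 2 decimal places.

5.26 : 39.06 : 100.00 : 95.70 : 19.24

Thallium pattern (n=3): 0.02572463 : 0.18425524 : 0.43991564 : 0.35010449
Element Gk pattern (n=1): 0.7880 : 0.2120
Convolve the two distributions (both contribute in 2-u steps):
  M: 0.02572463×0.7880 = 0.020271
  M+2: 0.02572463×0.2120 + 0.18425524×0.7880 = 0.150647
  M+4: 0.18425524×0.2120 + 0.43991564×0.7880 = 0.385716
  M+6: 0.43991564×0.2120 + 0.35010449×0.7880 = 0.369144
  M+8: 0.35010449×0.2120 = 0.074222
Scale to base peak (0.385716) = 100: 5.26 : 39.06 : 100.00 : 95.70 : 19.24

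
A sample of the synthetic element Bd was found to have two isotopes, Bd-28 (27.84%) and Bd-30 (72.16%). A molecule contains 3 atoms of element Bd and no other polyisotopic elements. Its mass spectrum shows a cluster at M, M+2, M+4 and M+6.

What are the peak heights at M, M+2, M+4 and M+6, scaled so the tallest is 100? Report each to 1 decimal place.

Each Bd atom is independently Bd-28 (p = 0.2784) or Bd-30 (q = 0.7216); the cluster is the binomial expansion (p + q)^3.
P(M) = 0.2784^3 = 0.021578
P(M+2) = 3 × 0.2784^2 × 0.7216^1 = 0.167786
P(M+4) = 3 × 0.2784^1 × 0.7216^2 = 0.434894
P(M+6) = 0.7216^3 = 0.375742
The M+4 peak is largest (0.434894); scaling to 100 gives 5.0 : 38.6 : 100.0 : 86.4.

5.0 : 38.6 : 100.0 : 86.4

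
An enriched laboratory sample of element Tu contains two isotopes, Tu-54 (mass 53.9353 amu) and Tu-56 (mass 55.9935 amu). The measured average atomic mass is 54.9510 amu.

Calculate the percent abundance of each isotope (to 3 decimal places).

Tu-54: 50.651%, Tu-56: 49.349%

Let x be the fractional abundance of Tu-54; then Tu-56 has abundance 1 − x.
53.9353·x + 55.9935·(1 − x) = 54.9510
(53.9353 − 55.9935)·x = 54.9510 − 55.9935
x = -1.0425 / -2.0582 = 0.50651 → 50.651% Tu-54, 49.349% Tu-56.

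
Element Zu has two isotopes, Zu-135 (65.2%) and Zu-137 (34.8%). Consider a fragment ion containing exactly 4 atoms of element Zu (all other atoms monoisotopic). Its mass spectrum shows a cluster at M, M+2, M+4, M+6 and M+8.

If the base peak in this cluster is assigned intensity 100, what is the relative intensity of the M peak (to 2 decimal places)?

Term probabilities: M 0.1807, M+2 0.3858, M+4 0.3089, M+6 0.1099, M+8 0.0147. Base peak = M+2.
P(M+2) = C(4,1) × 0.652^3 × 0.348^1 = 4 × 0.27716781 × 0.3480 = 0.385818 (base)
P(M) = C(4,0) × 0.652^4 × 0.348^0 = 1 × 0.18071341 × 1.0000 = 0.180713
Relative intensity = 0.180713 / 0.385818 × 100 = 46.84

46.84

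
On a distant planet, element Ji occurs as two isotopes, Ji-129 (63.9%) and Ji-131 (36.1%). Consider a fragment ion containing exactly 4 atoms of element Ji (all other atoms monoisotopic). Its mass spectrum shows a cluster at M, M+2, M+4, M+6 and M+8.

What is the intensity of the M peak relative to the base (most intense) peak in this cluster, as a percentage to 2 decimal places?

44.25%

(0.639 + 0.361)^4 gives M 0.1667, M+2 0.3768, M+4 0.3193, M+6 0.1202, M+8 0.0170; the largest is M+2.
P(M+2) = C(4,1) × 0.639^3 × 0.361^1 = 4 × 0.26091712 × 0.3610 = 0.376764 (base)
P(M) = C(4,0) × 0.639^4 × 0.361^0 = 1 × 0.16672604 × 1.0000 = 0.166726
Relative intensity = 0.166726 / 0.376764 × 100 = 44.25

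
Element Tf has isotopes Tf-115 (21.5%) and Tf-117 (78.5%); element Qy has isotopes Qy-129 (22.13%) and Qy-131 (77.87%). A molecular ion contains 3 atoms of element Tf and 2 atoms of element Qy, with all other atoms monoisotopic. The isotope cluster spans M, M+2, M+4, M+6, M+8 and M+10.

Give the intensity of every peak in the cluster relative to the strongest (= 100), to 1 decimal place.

0.1 : 2.1 : 15.5 : 55.6 : 100.0 : 71.9

Element Tf pattern (n=3): 0.00993837 : 0.10885987 : 0.39746513 : 0.48373663
Element Qy pattern (n=2): 0.04897369 : 0.34465262 : 0.60637369
Convolve the two distributions (both contribute in 2-u steps):
  M: 0.00993837×0.04897369 = 0.000487
  M+2: 0.00993837×0.34465262 + 0.10885987×0.04897369 = 0.008757
  M+4: 0.00993837×0.60637369 + 0.10885987×0.34465262 + 0.39746513×0.04897369 = 0.063011
  M+6: 0.10885987×0.60637369 + 0.39746513×0.34465262 + 0.48373663×0.04897369 = 0.226688
  M+8: 0.39746513×0.60637369 + 0.48373663×0.34465262 = 0.407733
  M+10: 0.48373663×0.60637369 = 0.293325
Scale to base peak (0.407733) = 100: 0.1 : 2.1 : 15.5 : 55.6 : 100.0 : 71.9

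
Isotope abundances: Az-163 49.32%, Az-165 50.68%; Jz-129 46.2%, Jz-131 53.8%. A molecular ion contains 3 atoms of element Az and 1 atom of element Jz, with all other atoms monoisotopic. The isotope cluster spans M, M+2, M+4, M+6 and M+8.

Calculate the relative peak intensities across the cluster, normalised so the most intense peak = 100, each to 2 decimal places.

Element Az pattern (n=3): 0.11996905 : 0.36983158 : 0.3800297 : 0.13016967
Element Jz pattern (n=1): 0.4620 : 0.5380
Convolve the two distributions (both contribute in 2-u steps):
  M: 0.11996905×0.4620 = 0.055426
  M+2: 0.11996905×0.5380 + 0.36983158×0.4620 = 0.235406
  M+4: 0.36983158×0.5380 + 0.3800297×0.4620 = 0.374543
  M+6: 0.3800297×0.5380 + 0.13016967×0.4620 = 0.264594
  M+8: 0.13016967×0.5380 = 0.070031
Scale to base peak (0.374543) = 100: 14.80 : 62.85 : 100.00 : 70.64 : 18.70

14.80 : 62.85 : 100.00 : 70.64 : 18.70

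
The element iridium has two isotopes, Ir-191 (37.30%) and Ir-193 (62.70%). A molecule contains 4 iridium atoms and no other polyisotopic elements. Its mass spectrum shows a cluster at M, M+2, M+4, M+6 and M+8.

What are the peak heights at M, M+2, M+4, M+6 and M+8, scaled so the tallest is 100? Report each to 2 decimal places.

5.26 : 35.39 : 89.23 : 100.00 : 42.02

Each Ir atom is independently Ir-191 (p = 0.3730) or Ir-193 (q = 0.6270); the cluster is the binomial expansion (p + q)^4.
P(M) = 0.3730^4 = 0.019357
P(M+2) = 4 × 0.3730^3 × 0.6270^1 = 0.130153
P(M+4) = 6 × 0.3730^2 × 0.6270^2 = 0.328174
P(M+6) = 4 × 0.3730^1 × 0.6270^3 = 0.367766
P(M+8) = 0.6270^4 = 0.154550
The M+6 peak is largest (0.367766); scaling to 100 gives 5.26 : 35.39 : 89.23 : 100.00 : 42.02.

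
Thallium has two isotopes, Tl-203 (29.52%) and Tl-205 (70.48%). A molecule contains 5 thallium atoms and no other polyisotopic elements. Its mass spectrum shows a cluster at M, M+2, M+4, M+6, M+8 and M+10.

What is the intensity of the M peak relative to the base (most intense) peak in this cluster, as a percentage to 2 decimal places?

Term probabilities: M 0.0022, M+2 0.0268, M+4 0.1278, M+6 0.3051, M+8 0.3642, M+10 0.1739. Base peak = M+8.
P(M+8) = C(5,4) × 0.2952^1 × 0.7048^4 = 5 × 0.2952 × 0.24675365 = 0.364208 (base)
P(M) = C(5,0) × 0.2952^5 × 0.7048^0 = 1 × 0.00224172 × 1.0000 = 0.002242
Relative intensity = 0.002242 / 0.364208 × 100 = 0.62

0.62%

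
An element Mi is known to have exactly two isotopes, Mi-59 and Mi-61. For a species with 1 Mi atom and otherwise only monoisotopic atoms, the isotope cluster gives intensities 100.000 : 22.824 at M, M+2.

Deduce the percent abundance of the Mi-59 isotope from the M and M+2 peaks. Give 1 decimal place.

81.4%

If p is the fraction of Mi that is Mi-59, then I(M+2)/I(M) = [C(1,1)·p^0·(1−p)] / p^1 = 1·(1−p)/p = 22.824/100.000 = 0.2282
(1−p)/p = 0.2282/1 = 0.2282  ⇒  p = 1/(1 + 0.2282) = 0.8142
Mi-59: 81.4%, Mi-61: 18.6%.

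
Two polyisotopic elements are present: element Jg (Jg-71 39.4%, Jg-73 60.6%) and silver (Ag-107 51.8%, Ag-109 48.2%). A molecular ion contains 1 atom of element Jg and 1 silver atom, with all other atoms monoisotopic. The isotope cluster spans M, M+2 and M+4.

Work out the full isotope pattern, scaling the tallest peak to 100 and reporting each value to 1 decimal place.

Element Jg pattern (n=1): 0.3940 : 0.6060
Silver pattern (n=1): 0.5180 : 0.4820
Convolve the two distributions (both contribute in 2-u steps):
  M: 0.3940×0.5180 = 0.204092
  M+2: 0.3940×0.4820 + 0.6060×0.5180 = 0.503816
  M+4: 0.6060×0.4820 = 0.292092
Scale to base peak (0.503816) = 100: 40.5 : 100.0 : 58.0

40.5 : 100.0 : 58.0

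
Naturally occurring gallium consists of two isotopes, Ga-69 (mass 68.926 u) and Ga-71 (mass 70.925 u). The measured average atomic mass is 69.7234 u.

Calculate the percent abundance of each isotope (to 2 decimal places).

Ga-69: 60.11%, Ga-71: 39.89%

Let x be the fractional abundance of Ga-69; then Ga-71 has abundance 1 − x.
68.926·x + 70.925·(1 − x) = 69.7234
(68.926 − 70.925)·x = 69.7234 − 70.925
x = -1.2016 / -1.999 = 0.60110 → 60.11% Ga-69, 39.89% Ga-71.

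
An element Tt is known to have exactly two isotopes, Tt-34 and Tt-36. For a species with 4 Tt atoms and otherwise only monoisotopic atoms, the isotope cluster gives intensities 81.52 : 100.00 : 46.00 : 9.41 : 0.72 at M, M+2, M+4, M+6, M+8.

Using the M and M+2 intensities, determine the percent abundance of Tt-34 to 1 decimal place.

If p is the fraction of Tt that is Tt-34, then I(M+2)/I(M) = [C(4,1)·p^3·(1−p)] / p^4 = 4·(1−p)/p = 100.00/81.52 = 1.2267
(1−p)/p = 1.2267/4 = 0.3067  ⇒  p = 1/(1 + 0.3067) = 0.7653
Tt-34: 76.5%, Tt-36: 23.5%.

76.5%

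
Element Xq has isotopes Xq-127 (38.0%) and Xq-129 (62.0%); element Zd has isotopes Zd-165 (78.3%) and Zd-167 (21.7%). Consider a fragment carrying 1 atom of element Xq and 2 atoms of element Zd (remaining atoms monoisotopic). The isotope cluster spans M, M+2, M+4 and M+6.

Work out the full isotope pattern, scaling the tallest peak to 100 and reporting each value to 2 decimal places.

Element Xq pattern (n=1): 0.3800 : 0.6200
Element Zd pattern (n=2): 0.613089 : 0.339822 : 0.047089
Convolve the two distributions (both contribute in 2-u steps):
  M: 0.3800×0.613089 = 0.232974
  M+2: 0.3800×0.339822 + 0.6200×0.613089 = 0.509248
  M+4: 0.3800×0.047089 + 0.6200×0.339822 = 0.228583
  M+6: 0.6200×0.047089 = 0.029195
Scale to base peak (0.509248) = 100: 45.75 : 100.00 : 44.89 : 5.73

45.75 : 100.00 : 44.89 : 5.73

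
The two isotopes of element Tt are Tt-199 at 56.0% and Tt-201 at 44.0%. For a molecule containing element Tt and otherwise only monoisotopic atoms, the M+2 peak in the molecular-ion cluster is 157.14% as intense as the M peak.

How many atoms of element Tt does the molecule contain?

With n Tt atoms, P(M+2)/P(M) = C(n,1)·p^(n−1)q / p^n = n·q/p = n · 0.440/0.560.
n = 1.5714 × 0.560/0.440 = 2.00 ≈ 2

2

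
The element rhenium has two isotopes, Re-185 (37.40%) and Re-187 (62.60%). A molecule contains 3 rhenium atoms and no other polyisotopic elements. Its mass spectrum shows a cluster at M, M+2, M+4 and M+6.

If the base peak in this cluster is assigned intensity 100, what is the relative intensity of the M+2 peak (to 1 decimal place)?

59.7

(0.3740 + 0.6260)^3 gives M 0.0523, M+2 0.2627, M+4 0.4397, M+6 0.2453; the largest is M+4.
P(M+4) = C(3,2) × 0.3740^1 × 0.6260^2 = 3 × 0.3740 × 0.391876 = 0.439685 (base)
P(M+2) = C(3,1) × 0.3740^2 × 0.6260^1 = 3 × 0.139876 × 0.6260 = 0.262687
Relative intensity = 0.262687 / 0.439685 × 100 = 59.7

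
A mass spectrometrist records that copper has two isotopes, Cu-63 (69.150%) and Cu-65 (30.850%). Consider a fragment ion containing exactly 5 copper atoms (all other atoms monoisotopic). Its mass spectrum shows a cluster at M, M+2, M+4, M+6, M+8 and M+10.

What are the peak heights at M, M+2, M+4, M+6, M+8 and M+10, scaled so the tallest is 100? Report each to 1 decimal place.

44.8 : 100.0 : 89.2 : 39.8 : 8.9 : 0.8

Each Cu atom is independently Cu-63 (p = 0.69150) or Cu-65 (q = 0.30850); the cluster is the binomial expansion (p + q)^5.
P(M) = 0.69150^5 = 0.158111
P(M+2) = 5 × 0.69150^4 × 0.30850^1 = 0.352691
P(M+4) = 10 × 0.69150^3 × 0.30850^2 = 0.314693
P(M+6) = 10 × 0.69150^2 × 0.30850^3 = 0.140394
P(M+8) = 5 × 0.69150^1 × 0.30850^4 = 0.031317
P(M+10) = 0.30850^5 = 0.002794
The M+2 peak is largest (0.352691); scaling to 100 gives 44.8 : 100.0 : 89.2 : 39.8 : 8.9 : 0.8.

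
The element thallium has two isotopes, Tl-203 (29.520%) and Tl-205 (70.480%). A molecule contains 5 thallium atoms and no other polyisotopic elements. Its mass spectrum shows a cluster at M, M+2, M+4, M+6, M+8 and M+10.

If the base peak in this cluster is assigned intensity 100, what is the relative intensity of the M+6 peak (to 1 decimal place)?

83.8

Binomial terms of (0.29520 + 0.70480)^5: M 0.0022, M+2 0.0268, M+4 0.1278, M+6 0.3051, M+8 0.3642, M+10 0.1739 → M+8 is the base peak.
P(M+8) = C(5,4) × 0.29520^1 × 0.70480^4 = 5 × 0.2952 × 0.24675365 = 0.364208 (base)
P(M+6) = C(5,3) × 0.29520^2 × 0.70480^3 = 10 × 0.08714304 × 0.35010449 = 0.305092
Relative intensity = 0.305092 / 0.364208 × 100 = 83.8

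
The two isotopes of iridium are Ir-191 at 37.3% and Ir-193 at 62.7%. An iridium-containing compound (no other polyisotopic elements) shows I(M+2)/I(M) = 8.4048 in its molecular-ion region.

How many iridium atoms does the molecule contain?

5

With n Ir atoms, P(M+2)/P(M) = C(n,1)·p^(n−1)q / p^n = n·q/p = n · 0.627/0.373.
n = 8.4048 × 0.373/0.627 = 5.00 ≈ 5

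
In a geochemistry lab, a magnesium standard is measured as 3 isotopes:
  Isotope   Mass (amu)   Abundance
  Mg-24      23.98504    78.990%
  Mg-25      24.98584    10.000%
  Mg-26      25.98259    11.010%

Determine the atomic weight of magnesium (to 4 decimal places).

24.3051 amu

Ar = Σ fᵢ·mᵢ = 0.78990 × 23.98504 + 0.10000 × 24.98584 + 0.11010 × 25.98259
= 18.945783 + 2.498584 + 2.860683 = 24.305050 amu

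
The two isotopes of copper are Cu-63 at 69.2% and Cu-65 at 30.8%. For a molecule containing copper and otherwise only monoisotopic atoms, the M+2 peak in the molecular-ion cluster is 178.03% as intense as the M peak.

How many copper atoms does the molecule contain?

For n independent Cu atoms, I(M+2)/I(M) = n · (abundance Cu-65) / (abundance Cu-63) = n · 0.308/0.692.
n = 1.7803 × 0.692/0.308 = 4.00 ≈ 4

4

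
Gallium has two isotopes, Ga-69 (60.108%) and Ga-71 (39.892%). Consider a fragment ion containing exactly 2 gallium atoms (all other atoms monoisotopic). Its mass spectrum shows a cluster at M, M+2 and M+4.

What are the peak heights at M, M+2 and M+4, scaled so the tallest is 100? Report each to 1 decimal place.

75.3 : 100.0 : 33.2

Each Ga atom is independently Ga-69 (p = 0.60108) or Ga-71 (q = 0.39892); the cluster is the binomial expansion (p + q)^2.
P(M) = 0.60108^2 = 0.361297
P(M+2) = 2 × 0.60108^1 × 0.39892^1 = 0.479566
P(M+4) = 0.39892^2 = 0.159137
The M+2 peak is largest (0.479566); scaling to 100 gives 75.3 : 100.0 : 33.2.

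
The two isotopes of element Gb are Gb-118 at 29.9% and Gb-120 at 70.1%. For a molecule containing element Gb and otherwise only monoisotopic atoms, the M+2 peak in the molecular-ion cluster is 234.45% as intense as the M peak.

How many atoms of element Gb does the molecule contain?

For n independent Gb atoms, I(M+2)/I(M) = n · (abundance Gb-120) / (abundance Gb-118) = n · 0.701/0.299.
n = 2.3445 × 0.299/0.701 = 1.00 ≈ 1

1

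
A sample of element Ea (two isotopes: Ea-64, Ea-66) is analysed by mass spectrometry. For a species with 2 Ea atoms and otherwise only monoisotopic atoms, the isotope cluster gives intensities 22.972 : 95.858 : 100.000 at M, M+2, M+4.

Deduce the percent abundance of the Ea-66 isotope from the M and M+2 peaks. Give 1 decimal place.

67.6%

If p is the fraction of Ea that is Ea-64, then I(M+2)/I(M) = [C(2,1)·p^1·(1−p)] / p^2 = 2·(1−p)/p = 95.858/22.972 = 4.1728
(1−p)/p = 4.1728/2 = 2.0864  ⇒  p = 1/(1 + 2.0864) = 0.3240
Ea-64: 32.4%, Ea-66: 67.6%.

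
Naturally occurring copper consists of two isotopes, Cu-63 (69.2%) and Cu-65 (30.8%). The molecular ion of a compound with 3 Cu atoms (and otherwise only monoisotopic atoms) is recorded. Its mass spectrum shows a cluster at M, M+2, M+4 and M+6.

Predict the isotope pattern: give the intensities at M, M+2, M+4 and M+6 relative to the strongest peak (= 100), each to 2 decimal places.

Each Cu atom is independently Cu-63 (p = 0.692) or Cu-65 (q = 0.308); the cluster is the binomial expansion (p + q)^3.
P(M) = 0.692^3 = 0.331374
P(M+2) = 3 × 0.692^2 × 0.308^1 = 0.442470
P(M+4) = 3 × 0.692^1 × 0.308^2 = 0.196938
P(M+6) = 0.308^3 = 0.029218
The M+2 peak is largest (0.442470); scaling to 100 gives 74.89 : 100.00 : 44.51 : 6.60.

74.89 : 100.00 : 44.51 : 6.60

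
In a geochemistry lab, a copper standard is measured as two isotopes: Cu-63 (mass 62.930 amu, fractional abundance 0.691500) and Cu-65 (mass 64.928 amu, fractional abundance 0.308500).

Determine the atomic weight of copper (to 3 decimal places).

63.546 amu

Ar = Σ fᵢ·mᵢ = 0.691500 × 62.930 + 0.308500 × 64.928
= 43.5161 + 20.0303 = 63.5464 amu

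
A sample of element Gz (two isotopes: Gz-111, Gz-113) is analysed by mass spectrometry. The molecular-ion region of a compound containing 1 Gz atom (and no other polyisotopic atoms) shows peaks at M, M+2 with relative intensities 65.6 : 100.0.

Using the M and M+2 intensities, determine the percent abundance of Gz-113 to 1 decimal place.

60.4%

If p is the fraction of Gz that is Gz-111, then I(M+2)/I(M) = [C(1,1)·p^0·(1−p)] / p^1 = 1·(1−p)/p = 100.0/65.6 = 1.5244
(1−p)/p = 1.5244/1 = 1.5244  ⇒  p = 1/(1 + 1.5244) = 0.3961
Gz-111: 39.6%, Gz-113: 60.4%.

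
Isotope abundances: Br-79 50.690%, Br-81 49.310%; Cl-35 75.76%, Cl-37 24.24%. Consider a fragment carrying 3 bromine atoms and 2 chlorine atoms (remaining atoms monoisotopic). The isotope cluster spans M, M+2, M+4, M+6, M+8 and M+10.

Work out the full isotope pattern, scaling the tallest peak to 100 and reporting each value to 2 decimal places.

Bromine pattern (n=3): 0.13024674 : 0.3801026 : 0.36975457 : 0.11989609
Chlorine pattern (n=2): 0.57395776 : 0.36728448 : 0.05875776
Convolve the two distributions (both contribute in 2-u steps):
  M: 0.13024674×0.57395776 = 0.074756
  M+2: 0.13024674×0.36728448 + 0.3801026×0.57395776 = 0.266000
  M+4: 0.13024674×0.05875776 + 0.3801026×0.36728448 + 0.36975457×0.57395776 = 0.359482
  M+6: 0.3801026×0.05875776 + 0.36975457×0.36728448 + 0.11989609×0.57395776 = 0.226954
  M+8: 0.36975457×0.05875776 + 0.11989609×0.36728448 = 0.065762
  M+10: 0.11989609×0.05875776 = 0.007045
Scale to base peak (0.359482) = 100: 20.80 : 74.00 : 100.00 : 63.13 : 18.29 : 1.96

20.80 : 74.00 : 100.00 : 63.13 : 18.29 : 1.96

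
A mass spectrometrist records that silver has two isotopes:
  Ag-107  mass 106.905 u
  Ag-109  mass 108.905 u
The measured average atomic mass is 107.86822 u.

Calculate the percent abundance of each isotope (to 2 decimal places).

Writing the weighted mean with unknown fraction x of Ag-107:
106.905·x + 108.905·(1 − x) = 107.86822
(106.905 − 108.905)·x = 107.86822 − 108.905
x = -1.03678 / -2.000 = 0.51839 → 51.84% Ag-107, 48.16% Ag-109.

Ag-107: 51.84%, Ag-109: 48.16%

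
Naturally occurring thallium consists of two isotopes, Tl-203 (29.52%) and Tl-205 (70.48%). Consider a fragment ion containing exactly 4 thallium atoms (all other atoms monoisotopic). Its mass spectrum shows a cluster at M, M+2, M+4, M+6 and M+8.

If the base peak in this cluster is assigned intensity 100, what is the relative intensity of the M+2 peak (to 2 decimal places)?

17.54

Binomial terms of (0.2952 + 0.7048)^4: M 0.0076, M+2 0.0725, M+4 0.2597, M+6 0.4134, M+8 0.2468 → M+6 is the base peak.
P(M+6) = C(4,3) × 0.2952^1 × 0.7048^3 = 4 × 0.2952 × 0.35010449 = 0.413403 (base)
P(M+2) = C(4,1) × 0.2952^3 × 0.7048^1 = 4 × 0.02572463 × 0.7048 = 0.072523
Relative intensity = 0.072523 / 0.413403 × 100 = 17.54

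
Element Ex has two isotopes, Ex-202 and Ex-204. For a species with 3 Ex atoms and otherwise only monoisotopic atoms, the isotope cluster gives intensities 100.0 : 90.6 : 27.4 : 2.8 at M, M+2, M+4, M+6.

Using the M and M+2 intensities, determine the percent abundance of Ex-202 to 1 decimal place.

76.8%

If p is the fraction of Ex that is Ex-202, then I(M+2)/I(M) = [C(3,1)·p^2·(1−p)] / p^3 = 3·(1−p)/p = 90.6/100.0 = 0.9060
(1−p)/p = 0.9060/3 = 0.3020  ⇒  p = 1/(1 + 0.3020) = 0.7680
Ex-202: 76.8%, Ex-204: 23.2%.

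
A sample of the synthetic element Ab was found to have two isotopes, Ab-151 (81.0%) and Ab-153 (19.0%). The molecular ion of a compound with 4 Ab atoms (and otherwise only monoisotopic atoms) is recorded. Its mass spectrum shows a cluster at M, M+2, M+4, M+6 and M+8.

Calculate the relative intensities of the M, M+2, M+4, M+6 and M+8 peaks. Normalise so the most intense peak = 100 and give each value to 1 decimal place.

The 4 Ab atoms are independent, so intensities follow the terms of (0.810 + 0.190)^4.
P(M) = 0.810^4 = 0.430467
P(M+2) = 4 × 0.810^3 × 0.190^1 = 0.403895
P(M+4) = 6 × 0.810^2 × 0.190^2 = 0.142111
P(M+6) = 4 × 0.810^1 × 0.190^3 = 0.022223
P(M+8) = 0.190^4 = 0.001303
The M peak is largest (0.430467); scaling to 100 gives 100.0 : 93.8 : 33.0 : 5.2 : 0.3.

100.0 : 93.8 : 33.0 : 5.2 : 0.3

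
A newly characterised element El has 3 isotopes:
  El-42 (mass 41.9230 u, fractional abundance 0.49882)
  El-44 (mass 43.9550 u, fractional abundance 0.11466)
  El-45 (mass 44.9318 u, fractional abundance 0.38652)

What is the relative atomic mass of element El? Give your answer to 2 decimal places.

43.32 u

Weight each isotope mass by its fractional abundance: 0.49882 × 41.9230 + 0.11466 × 43.9550 + 0.38652 × 44.9318
= 20.91203 + 5.03988 + 17.36704 = 43.31895 u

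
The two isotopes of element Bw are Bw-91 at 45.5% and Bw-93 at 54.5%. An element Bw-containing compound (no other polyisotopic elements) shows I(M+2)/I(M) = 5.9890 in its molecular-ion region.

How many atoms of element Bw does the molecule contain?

The M+2/M ratio from n Bw atoms is n · q/p = n · 0.545/0.455.
n = 5.9890 × 0.455/0.545 = 5.00 ≈ 5

5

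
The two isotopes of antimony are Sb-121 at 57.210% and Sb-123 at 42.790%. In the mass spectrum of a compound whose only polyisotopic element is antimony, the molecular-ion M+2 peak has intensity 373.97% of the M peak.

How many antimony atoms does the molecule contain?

With n Sb atoms, P(M+2)/P(M) = C(n,1)·p^(n−1)q / p^n = n·q/p = n · 0.42790/0.57210.
n = 3.7397 × 0.57210/0.42790 = 5.00 ≈ 5

5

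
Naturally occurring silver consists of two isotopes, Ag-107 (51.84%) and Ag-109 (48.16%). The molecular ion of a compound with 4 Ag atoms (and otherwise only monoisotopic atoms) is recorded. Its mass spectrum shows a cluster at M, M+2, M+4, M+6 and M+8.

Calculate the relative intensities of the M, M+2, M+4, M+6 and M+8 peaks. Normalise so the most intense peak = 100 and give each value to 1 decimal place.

The 4 Ag atoms are independent, so intensities follow the terms of (0.5184 + 0.4816)^4.
P(M) = 0.5184^4 = 0.072220
P(M+2) = 4 × 0.5184^3 × 0.4816^1 = 0.268375
P(M+4) = 6 × 0.5184^2 × 0.4816^2 = 0.373985
P(M+6) = 4 × 0.5184^1 × 0.4816^3 = 0.231624
P(M+8) = 0.4816^4 = 0.053795
The M+4 peak is largest (0.373985); scaling to 100 gives 19.3 : 71.8 : 100.0 : 61.9 : 14.4.

19.3 : 71.8 : 100.0 : 61.9 : 14.4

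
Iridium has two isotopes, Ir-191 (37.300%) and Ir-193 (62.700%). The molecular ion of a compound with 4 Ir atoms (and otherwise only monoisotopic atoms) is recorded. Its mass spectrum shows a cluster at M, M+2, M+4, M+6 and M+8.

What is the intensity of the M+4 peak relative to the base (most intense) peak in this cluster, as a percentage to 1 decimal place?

89.2%

Binomial terms of (0.37300 + 0.62700)^4: M 0.0194, M+2 0.1302, M+4 0.3282, M+6 0.3678, M+8 0.1546 → M+6 is the base peak.
P(M+6) = C(4,3) × 0.37300^1 × 0.62700^3 = 4 × 0.3730 × 0.24649188 = 0.367766 (base)
P(M+4) = C(4,2) × 0.37300^2 × 0.62700^2 = 6 × 0.139129 × 0.393129 = 0.328174
Relative intensity = 0.328174 / 0.367766 × 100 = 89.2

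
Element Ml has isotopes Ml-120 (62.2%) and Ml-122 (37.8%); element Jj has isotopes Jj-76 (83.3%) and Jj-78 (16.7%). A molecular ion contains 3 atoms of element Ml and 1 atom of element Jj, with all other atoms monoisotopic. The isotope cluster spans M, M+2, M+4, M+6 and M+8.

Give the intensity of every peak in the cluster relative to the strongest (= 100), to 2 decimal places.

49.42 : 100.00 : 72.81 : 22.07 : 2.22

Element Ml pattern (n=3): 0.24064185 : 0.43872646 : 0.26662154 : 0.05401015
Element Jj pattern (n=1): 0.8330 : 0.1670
Convolve the two distributions (both contribute in 2-u steps):
  M: 0.24064185×0.8330 = 0.200455
  M+2: 0.24064185×0.1670 + 0.43872646×0.8330 = 0.405646
  M+4: 0.43872646×0.1670 + 0.26662154×0.8330 = 0.295363
  M+6: 0.26662154×0.1670 + 0.05401015×0.8330 = 0.089516
  M+8: 0.05401015×0.1670 = 0.009020
Scale to base peak (0.405646) = 100: 49.42 : 100.00 : 72.81 : 22.07 : 2.22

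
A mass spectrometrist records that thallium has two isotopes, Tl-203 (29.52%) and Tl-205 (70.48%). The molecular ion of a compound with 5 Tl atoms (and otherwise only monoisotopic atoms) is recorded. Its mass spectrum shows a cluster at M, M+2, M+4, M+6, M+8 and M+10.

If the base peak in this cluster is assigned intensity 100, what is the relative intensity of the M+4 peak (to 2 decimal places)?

35.09

Term probabilities: M 0.0022, M+2 0.0268, M+4 0.1278, M+6 0.3051, M+8 0.3642, M+10 0.1739. Base peak = M+8.
P(M+8) = C(5,4) × 0.2952^1 × 0.7048^4 = 5 × 0.2952 × 0.24675365 = 0.364208 (base)
P(M+4) = C(5,2) × 0.2952^3 × 0.7048^2 = 10 × 0.02572463 × 0.49674304 = 0.127785
Relative intensity = 0.127785 / 0.364208 × 100 = 35.09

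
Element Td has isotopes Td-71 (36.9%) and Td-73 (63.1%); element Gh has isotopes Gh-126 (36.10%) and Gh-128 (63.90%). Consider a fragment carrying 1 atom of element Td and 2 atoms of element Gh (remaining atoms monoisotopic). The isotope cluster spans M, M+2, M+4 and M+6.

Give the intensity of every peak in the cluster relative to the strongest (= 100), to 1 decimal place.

10.9 : 57.1 : 100.0 : 58.3

Element Td pattern (n=1): 0.3690 : 0.6310
Element Gh pattern (n=2): 0.130321 : 0.461358 : 0.408321
Convolve the two distributions (both contribute in 2-u steps):
  M: 0.3690×0.130321 = 0.048088
  M+2: 0.3690×0.461358 + 0.6310×0.130321 = 0.252474
  M+4: 0.3690×0.408321 + 0.6310×0.461358 = 0.441787
  M+6: 0.6310×0.408321 = 0.257651
Scale to base peak (0.441787) = 100: 10.9 : 57.1 : 100.0 : 58.3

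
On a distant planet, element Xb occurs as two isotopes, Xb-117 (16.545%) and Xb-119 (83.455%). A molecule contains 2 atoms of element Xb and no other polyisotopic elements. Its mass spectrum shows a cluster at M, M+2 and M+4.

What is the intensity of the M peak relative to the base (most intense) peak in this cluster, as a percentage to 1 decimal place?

3.9%

Term probabilities: M 0.0274, M+2 0.2762, M+4 0.6965. Base peak = M+4.
P(M+4) = C(2,2) × 0.16545^0 × 0.83455^2 = 1 × 1.0000 × 0.6964737 = 0.696474 (base)
P(M) = C(2,0) × 0.16545^2 × 0.83455^0 = 1 × 0.0273737 × 1.0000 = 0.027374
Relative intensity = 0.027374 / 0.696474 × 100 = 3.9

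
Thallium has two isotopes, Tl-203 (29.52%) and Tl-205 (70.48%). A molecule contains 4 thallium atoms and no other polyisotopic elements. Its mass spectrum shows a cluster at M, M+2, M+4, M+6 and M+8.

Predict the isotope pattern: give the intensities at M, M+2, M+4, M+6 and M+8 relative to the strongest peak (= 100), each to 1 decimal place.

Each Tl atom is independently Tl-203 (p = 0.2952) or Tl-205 (q = 0.7048); the cluster is the binomial expansion (p + q)^4.
P(M) = 0.2952^4 = 0.007594
P(M+2) = 4 × 0.2952^3 × 0.7048^1 = 0.072523
P(M+4) = 6 × 0.2952^2 × 0.7048^2 = 0.259726
P(M+6) = 4 × 0.2952^1 × 0.7048^3 = 0.413403
P(M+8) = 0.7048^4 = 0.246754
The M+6 peak is largest (0.413403); scaling to 100 gives 1.8 : 17.5 : 62.8 : 100.0 : 59.7.

1.8 : 17.5 : 62.8 : 100.0 : 59.7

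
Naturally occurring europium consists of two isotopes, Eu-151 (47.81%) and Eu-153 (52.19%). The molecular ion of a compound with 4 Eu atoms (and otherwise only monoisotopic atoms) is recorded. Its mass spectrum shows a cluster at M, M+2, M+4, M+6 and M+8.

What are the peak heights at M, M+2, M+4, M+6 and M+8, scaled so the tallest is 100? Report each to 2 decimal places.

13.99 : 61.07 : 100.00 : 72.77 : 19.86

The 4 Eu atoms are independent, so intensities follow the terms of (0.4781 + 0.5219)^4.
P(M) = 0.4781^4 = 0.052249
P(M+2) = 4 × 0.4781^3 × 0.5219^1 = 0.228141
P(M+4) = 6 × 0.4781^2 × 0.5219^2 = 0.373563
P(M+6) = 4 × 0.4781^1 × 0.5219^3 = 0.271857
P(M+8) = 0.5219^4 = 0.074191
The M+4 peak is largest (0.373563); scaling to 100 gives 13.99 : 61.07 : 100.00 : 72.77 : 19.86.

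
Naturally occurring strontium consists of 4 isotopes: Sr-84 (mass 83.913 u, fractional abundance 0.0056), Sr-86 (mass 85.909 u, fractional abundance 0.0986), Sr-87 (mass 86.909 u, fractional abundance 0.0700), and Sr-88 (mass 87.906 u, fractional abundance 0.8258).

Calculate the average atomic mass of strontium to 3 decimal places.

Ar = Σ fᵢ·mᵢ = 0.0056 × 83.913 + 0.0986 × 85.909 + 0.0700 × 86.909 + 0.8258 × 87.906
= 0.4699 + 8.4706 + 6.0836 + 72.5928 = 87.6169 u

87.617 u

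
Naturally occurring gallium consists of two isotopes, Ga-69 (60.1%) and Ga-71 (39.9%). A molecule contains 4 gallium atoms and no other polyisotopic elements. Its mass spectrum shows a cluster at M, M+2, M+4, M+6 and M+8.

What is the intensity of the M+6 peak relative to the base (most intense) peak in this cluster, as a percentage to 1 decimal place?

44.1%

Term probabilities: M 0.1305, M+2 0.3465, M+4 0.3450, M+6 0.1527, M+8 0.0253. Base peak = M+2.
P(M+2) = C(4,1) × 0.601^3 × 0.399^1 = 4 × 0.2170818 × 0.3990 = 0.346463 (base)
P(M+6) = C(4,3) × 0.601^1 × 0.399^3 = 4 × 0.6010 × 0.0635212 = 0.152705
Relative intensity = 0.152705 / 0.346463 × 100 = 44.1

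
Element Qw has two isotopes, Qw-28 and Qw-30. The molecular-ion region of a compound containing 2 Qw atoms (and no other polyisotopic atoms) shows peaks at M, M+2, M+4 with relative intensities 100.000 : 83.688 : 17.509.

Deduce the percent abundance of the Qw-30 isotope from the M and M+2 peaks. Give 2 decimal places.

Let p = fractional abundance of Qw-28. I(M+2)/I(M) = [C(2,1)·p^1·(1−p)] / p^2 = 2·(1−p)/p = 83.688/100.000 = 0.8369
(1−p)/p = 0.8369/2 = 0.4184  ⇒  p = 1/(1 + 0.4184) = 0.7050
Qw-28: 70.50%, Qw-30: 29.50%.

29.50%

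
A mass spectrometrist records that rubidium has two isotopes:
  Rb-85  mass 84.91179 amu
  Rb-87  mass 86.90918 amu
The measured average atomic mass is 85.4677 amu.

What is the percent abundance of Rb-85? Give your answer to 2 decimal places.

72.17%

With x = fraction of Rb-85 (so Rb-87 is 1 − x):
84.91179·x + 86.90918·(1 − x) = 85.4677
(84.91179 − 86.90918)·x = 85.4677 − 86.90918
x = -1.44148 / -1.99739 = 0.72168 → 72.17% Rb-85, 27.83% Rb-87.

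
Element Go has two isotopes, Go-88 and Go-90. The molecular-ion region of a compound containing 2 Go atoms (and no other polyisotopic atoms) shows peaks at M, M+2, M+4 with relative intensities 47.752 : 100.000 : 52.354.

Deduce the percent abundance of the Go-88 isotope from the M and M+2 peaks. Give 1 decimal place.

48.9%

Write p for the Go-88 fraction. I(M+2)/I(M) = [C(2,1)·p^1·(1−p)] / p^2 = 2·(1−p)/p = 100.000/47.752 = 2.0942
(1−p)/p = 2.0942/2 = 1.0471  ⇒  p = 1/(1 + 1.0471) = 0.4885
Go-88: 48.9%, Go-90: 51.1%.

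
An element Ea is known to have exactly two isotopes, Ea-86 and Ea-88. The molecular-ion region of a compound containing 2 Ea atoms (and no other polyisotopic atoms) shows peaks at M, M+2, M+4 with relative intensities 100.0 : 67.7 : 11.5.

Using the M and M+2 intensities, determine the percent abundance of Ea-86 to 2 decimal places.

74.71%

Let p = fractional abundance of Ea-86. I(M+2)/I(M) = [C(2,1)·p^1·(1−p)] / p^2 = 2·(1−p)/p = 67.7/100.0 = 0.6770
(1−p)/p = 0.6770/2 = 0.3385  ⇒  p = 1/(1 + 0.3385) = 0.7471
Ea-86: 74.71%, Ea-88: 25.29%.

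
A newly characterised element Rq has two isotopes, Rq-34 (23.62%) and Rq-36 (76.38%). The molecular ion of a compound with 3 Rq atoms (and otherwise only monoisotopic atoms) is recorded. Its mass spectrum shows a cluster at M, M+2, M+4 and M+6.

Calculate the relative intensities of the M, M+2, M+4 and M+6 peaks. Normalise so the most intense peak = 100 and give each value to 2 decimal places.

2.96 : 28.69 : 92.77 : 100.00

The 3 Rq atoms are independent, so intensities follow the terms of (0.2362 + 0.7638)^3.
P(M) = 0.2362^3 = 0.013178
P(M+2) = 3 × 0.2362^2 × 0.7638^1 = 0.127838
P(M+4) = 3 × 0.2362^1 × 0.7638^2 = 0.413390
P(M+6) = 0.7638^3 = 0.445594
The M+6 peak is largest (0.445594); scaling to 100 gives 2.96 : 28.69 : 92.77 : 100.00.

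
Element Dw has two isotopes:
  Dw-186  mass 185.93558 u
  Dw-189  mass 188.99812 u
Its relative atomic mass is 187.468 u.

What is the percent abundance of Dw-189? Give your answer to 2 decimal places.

Writing the weighted mean with unknown fraction x of Dw-186:
185.93558·x + 188.99812·(1 − x) = 187.468
(185.93558 − 188.99812)·x = 187.468 − 188.99812
x = -1.53012 / -3.06254 = 0.49962 → 49.96% Dw-186, 50.04% Dw-189.

50.04%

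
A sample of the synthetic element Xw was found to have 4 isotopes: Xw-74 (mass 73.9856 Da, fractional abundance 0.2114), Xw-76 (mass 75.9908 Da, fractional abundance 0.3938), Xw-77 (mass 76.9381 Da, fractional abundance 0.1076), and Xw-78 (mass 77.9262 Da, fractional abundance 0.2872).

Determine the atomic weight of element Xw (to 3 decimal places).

Weight each isotope mass by its fractional abundance: 0.2114 × 73.9856 + 0.3938 × 75.9908 + 0.1076 × 76.9381 + 0.2872 × 77.9262
= 15.64056 + 29.92518 + 8.27854 + 22.38040 = 76.22468 Da

76.225 Da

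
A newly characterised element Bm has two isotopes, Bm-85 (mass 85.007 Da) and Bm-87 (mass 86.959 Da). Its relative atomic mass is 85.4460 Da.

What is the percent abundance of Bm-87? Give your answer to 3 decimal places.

22.490%

Writing the weighted mean with unknown fraction x of Bm-85:
85.007·x + 86.959·(1 − x) = 85.4460
(85.007 − 86.959)·x = 85.4460 − 86.959
x = -1.5130 / -1.952 = 0.77510 → 77.510% Bm-85, 22.490% Bm-87.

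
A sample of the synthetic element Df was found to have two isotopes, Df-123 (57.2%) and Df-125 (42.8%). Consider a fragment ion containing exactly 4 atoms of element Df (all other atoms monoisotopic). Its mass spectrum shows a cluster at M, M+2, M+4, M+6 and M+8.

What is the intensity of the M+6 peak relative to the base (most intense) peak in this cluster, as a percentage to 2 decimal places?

(0.572 + 0.428)^4 gives M 0.1070, M+2 0.3204, M+4 0.3596, M+6 0.1794, M+8 0.0336; the largest is M+4.
P(M+4) = C(4,2) × 0.572^2 × 0.428^2 = 6 × 0.327184 × 0.183184 = 0.359609 (base)
P(M+6) = C(4,3) × 0.572^1 × 0.428^3 = 4 × 0.5720 × 0.07840275 = 0.179385
Relative intensity = 0.179385 / 0.359609 × 100 = 49.88

49.88%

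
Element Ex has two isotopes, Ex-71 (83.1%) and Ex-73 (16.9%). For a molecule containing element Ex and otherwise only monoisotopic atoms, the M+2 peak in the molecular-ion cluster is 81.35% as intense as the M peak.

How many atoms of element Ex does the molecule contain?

4

The M+2/M ratio from n Ex atoms is n · q/p = n · 0.169/0.831.
n = 0.8135 × 0.831/0.169 = 4.00 ≈ 4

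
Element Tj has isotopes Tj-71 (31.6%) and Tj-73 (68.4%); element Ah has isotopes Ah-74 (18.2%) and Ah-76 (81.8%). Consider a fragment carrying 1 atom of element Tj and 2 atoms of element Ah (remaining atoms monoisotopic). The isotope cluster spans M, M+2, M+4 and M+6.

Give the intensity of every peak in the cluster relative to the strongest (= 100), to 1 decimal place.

2.3 : 25.5 : 90.7 : 100.0

Element Tj pattern (n=1): 0.3160 : 0.6840
Element Ah pattern (n=2): 0.033124 : 0.297752 : 0.669124
Convolve the two distributions (both contribute in 2-u steps):
  M: 0.3160×0.033124 = 0.010467
  M+2: 0.3160×0.297752 + 0.6840×0.033124 = 0.116746
  M+4: 0.3160×0.669124 + 0.6840×0.297752 = 0.415106
  M+6: 0.6840×0.669124 = 0.457681
Scale to base peak (0.457681) = 100: 2.3 : 25.5 : 90.7 : 100.0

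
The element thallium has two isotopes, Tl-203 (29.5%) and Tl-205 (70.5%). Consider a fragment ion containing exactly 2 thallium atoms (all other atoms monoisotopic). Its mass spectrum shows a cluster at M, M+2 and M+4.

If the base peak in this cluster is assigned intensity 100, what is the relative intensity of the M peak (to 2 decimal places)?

Term probabilities: M 0.0870, M+2 0.4160, M+4 0.4970. Base peak = M+4.
P(M+4) = C(2,2) × 0.295^0 × 0.705^2 = 1 × 1.0000 × 0.497025 = 0.497025 (base)
P(M) = C(2,0) × 0.295^2 × 0.705^0 = 1 × 0.087025 × 1.0000 = 0.087025
Relative intensity = 0.087025 / 0.497025 × 100 = 17.51

17.51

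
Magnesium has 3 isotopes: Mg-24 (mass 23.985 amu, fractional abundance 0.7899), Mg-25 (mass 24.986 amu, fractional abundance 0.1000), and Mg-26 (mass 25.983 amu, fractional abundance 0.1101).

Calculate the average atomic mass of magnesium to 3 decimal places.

Average mass = Σ (abundance × isotope mass) = 0.7899 × 23.985 + 0.1000 × 24.986 + 0.1101 × 25.983
= 18.9458 + 2.4986 + 2.8607 = 24.3051 amu

24.305 amu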